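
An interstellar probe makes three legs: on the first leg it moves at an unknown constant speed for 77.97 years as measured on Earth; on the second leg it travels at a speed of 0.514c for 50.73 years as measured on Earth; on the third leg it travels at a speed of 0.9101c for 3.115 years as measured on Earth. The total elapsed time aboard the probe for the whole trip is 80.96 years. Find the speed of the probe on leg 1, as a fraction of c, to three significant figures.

Leg 1: speed unknown; τ_1 = 77.97/γ_1.
Leg 2: γ = 1/√(1 − 0.514²) = 1/√0.7358 = 1.166; τ_2 = 50.73/1.166 = 43.52 years.
Leg 3: γ = 1/√(1 − 0.9101²) = 1/√0.1717 = 2.413; τ_3 = 3.115/2.413 = 1.291 years.
Total proper time: τ_1 + 43.52 + 1.291 = 80.96, so τ_1 = 80.96 − 44.81 = 36.15 years.
γ_1 = 77.97/36.15 = 2.157; β = √(1 − 1/γ²) = √0.7850.

β = 0.886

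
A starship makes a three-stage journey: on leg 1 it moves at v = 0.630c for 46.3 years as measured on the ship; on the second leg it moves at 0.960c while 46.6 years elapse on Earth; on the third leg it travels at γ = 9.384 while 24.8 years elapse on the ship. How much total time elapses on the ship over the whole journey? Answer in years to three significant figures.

Leg 1: 46.3 years is already measured on the ship.
Leg 2: γ = 1/√(1 − 0.960²) = 25/7 ≈ 3.571; τ_2 = 46.6/3.571 = 13.05 years.
Leg 3: 24.8 years is already measured on the ship.
Total: 46.30 + 13.05 + 24.80 years.

τ = 84.1 years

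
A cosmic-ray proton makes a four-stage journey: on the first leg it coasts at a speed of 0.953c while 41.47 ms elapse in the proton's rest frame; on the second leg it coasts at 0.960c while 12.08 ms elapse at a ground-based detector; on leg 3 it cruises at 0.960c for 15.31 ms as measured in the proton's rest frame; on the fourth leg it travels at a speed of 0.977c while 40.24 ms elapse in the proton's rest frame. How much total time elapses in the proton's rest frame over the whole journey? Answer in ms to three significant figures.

Leg 1: 41.47 ms is already measured in the proton's rest frame.
Leg 2: γ = 1/√(1 − 0.960²) = 1/√0.07840 = 3.571; τ_2 = 12.08/3.571 = 3.382 ms.
Leg 3: 15.31 ms is already measured in the proton's rest frame.
Leg 4: 40.24 ms is already measured in the proton's rest frame.
Total: 41.47 + 3.382 + 15.31 + 40.24 ms.

τ = 100 ms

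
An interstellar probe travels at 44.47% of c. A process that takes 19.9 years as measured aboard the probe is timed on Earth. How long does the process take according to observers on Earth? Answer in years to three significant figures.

Δt = 22.2 years

β = 0.4447; γ = 1/√(1 − 0.4447²) = 1/√0.8022 = 1.116
The interval measured aboard the probe is the proper time (both events occur at the same place in that frame); the lab-frame interval is Δt = γτ = 1.116 × 19.9 years.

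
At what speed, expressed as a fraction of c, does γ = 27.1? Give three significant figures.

β = √(1 − 1/γ²) = √(1 − 1/27.1²) = √(1 − 0.001362) = √0.9986

β = 0.999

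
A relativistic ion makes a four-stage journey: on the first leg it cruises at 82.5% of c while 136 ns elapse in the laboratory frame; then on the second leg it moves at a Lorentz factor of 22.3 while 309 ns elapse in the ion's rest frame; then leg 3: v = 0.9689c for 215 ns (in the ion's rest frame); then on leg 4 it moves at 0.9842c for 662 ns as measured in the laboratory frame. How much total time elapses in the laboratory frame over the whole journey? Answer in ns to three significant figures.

Leg 1: 136 ns is already measured in the laboratory frame.
Leg 2: γ = 22.3; Δt_2 = 22.30 × 309 = 6891 ns.
Leg 3: γ = 1/√(1 − 0.9689²) = 1/√0.06123 = 4.041; Δt_3 = 4.041 × 215 = 868.9 ns.
Leg 4: 662 ns is already measured in the laboratory frame.
Total: 136.0 + 6891 + 868.9 + 662.0 ns.

Δt = 8560 ns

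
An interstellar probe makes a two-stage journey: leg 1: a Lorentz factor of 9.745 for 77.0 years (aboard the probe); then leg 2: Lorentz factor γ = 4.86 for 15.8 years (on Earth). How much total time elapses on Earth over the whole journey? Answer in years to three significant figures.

Δt = 766 years

Leg 1: γ = 9.745; Δt_1 = 9.745 × 77.0 = 750.4 years.
Leg 2: 15.8 years is already measured on Earth.
Total: 750.4 + 15.80 years.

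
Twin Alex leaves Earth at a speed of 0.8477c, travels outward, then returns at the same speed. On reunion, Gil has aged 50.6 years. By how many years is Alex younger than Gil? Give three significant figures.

Δt − τ = 23.8 years

γ = 1/√(1 − 0.8477²) = 1/√0.2814 = 1.885
Alex's elapsed proper time: τ = 50.6/1.885 = 26.84 years.
Age gap = Δt − τ = 50.6 − 26.84 years.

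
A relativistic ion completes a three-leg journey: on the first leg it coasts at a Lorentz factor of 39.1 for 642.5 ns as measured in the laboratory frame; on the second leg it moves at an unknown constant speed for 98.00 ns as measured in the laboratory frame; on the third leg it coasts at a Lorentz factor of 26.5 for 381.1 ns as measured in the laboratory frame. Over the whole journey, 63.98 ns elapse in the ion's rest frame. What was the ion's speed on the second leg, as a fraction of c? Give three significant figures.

Leg 1: γ = 39.1; τ_1 = 642.5/39.10 = 16.43 ns.
Leg 2: speed unknown; τ_2 = 98.00/γ_2.
Leg 3: γ = 26.5; τ_3 = 381.1/26.50 = 14.38 ns.
Total proper time: 16.43 + τ_2 + 14.38 = 63.98, so τ_2 = 63.98 − 30.81 = 33.17 ns.
γ_2 = 98.00/33.17 = 2.955; β = √(1 − 1/γ²) = √0.8855.

β = 0.941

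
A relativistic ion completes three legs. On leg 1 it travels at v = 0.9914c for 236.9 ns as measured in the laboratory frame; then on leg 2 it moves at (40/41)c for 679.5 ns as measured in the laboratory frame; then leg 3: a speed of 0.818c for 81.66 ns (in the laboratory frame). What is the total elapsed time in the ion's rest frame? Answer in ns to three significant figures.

τ = 227 ns

Leg 1: γ = 1/√(1 − 0.9914²) = 1/√0.01713 = 7.641; τ_1 = 236.9/7.641 = 31.00 ns.
Leg 2: γ = 1/√(1 − (40/41)²) = 41/9 ≈ 4.556; τ_2 = 679.5/4.556 = 149.2 ns.
Leg 3: γ = 1/√(1 − 0.818²) = 1/√0.3309 = 1.738; τ_3 = 81.66/1.738 = 46.97 ns.
Total: 31.00 + 149.2 + 46.97 ns.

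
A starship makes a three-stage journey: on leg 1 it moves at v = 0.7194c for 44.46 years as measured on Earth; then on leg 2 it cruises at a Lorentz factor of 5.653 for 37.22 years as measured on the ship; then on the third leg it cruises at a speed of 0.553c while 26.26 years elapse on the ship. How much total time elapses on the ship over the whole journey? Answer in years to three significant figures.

τ = 94.4 years

Leg 1: γ = 1/√(1 − 0.7194²) = 1/√0.4825 = 1.440; τ_1 = 44.46/1.440 = 30.88 years.
Leg 2: 37.22 years is already measured on the ship.
Leg 3: 26.26 years is already measured on the ship.
Total: 30.88 + 37.22 + 26.26 years.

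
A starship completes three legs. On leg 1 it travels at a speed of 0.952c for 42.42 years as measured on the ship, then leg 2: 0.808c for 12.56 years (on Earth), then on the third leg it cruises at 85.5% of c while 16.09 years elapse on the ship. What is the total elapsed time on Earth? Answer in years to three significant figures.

Δt = 182 years

Leg 1: γ = 1/√(1 − 0.952²) = 1/√0.09370 = 3.267; Δt_1 = 3.267 × 42.42 = 138.6 years.
Leg 2: 12.56 years is already measured on Earth.
Leg 3: β = 0.855; γ = 1/√(1 − 0.855²) = 1/√0.2690 = 1.928; Δt_3 = 1.928 × 16.09 = 31.02 years.
Total: 138.6 + 12.56 + 31.02 years.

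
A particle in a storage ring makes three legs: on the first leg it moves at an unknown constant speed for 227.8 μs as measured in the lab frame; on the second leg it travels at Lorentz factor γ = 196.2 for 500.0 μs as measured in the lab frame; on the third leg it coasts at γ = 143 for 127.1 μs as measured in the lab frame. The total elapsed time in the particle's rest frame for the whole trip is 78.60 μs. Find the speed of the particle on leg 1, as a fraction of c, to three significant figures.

Leg 1: speed unknown; τ_1 = 227.8/γ_1.
Leg 2: γ = 196.2; τ_2 = 500.0/196.2 = 2.548 μs.
Leg 3: γ = 143; τ_3 = 127.1/143.0 = 0.8888 μs.
Total proper time: τ_1 + 2.548 + 0.8888 = 78.60, so τ_1 = 78.60 − 3.437 = 75.16 μs.
γ_1 = 227.8/75.16 = 3.031; β = √(1 − 1/γ²) = √0.8911.

β = 0.944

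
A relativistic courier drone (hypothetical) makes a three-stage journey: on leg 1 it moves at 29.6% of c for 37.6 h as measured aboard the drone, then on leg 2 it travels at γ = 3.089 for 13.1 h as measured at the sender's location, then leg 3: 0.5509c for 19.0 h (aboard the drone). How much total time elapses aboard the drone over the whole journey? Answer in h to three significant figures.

τ = 60.8 h

Leg 1: 37.6 h is already measured aboard the drone.
Leg 2: γ = 3.089; τ_2 = 13.1/3.089 = 4.241 h.
Leg 3: 19.0 h is already measured aboard the drone.
Total: 37.60 + 4.241 + 19.00 h.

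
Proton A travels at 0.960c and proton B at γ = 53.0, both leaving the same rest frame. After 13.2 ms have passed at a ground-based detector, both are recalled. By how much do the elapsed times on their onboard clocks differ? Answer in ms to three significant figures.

|τ_A − τ_B| = 3.45 ms

A: γ = 1/√(1 − 0.960²) = 25/7 ≈ 3.571; τ_A = 13.2/3.571 = 3.696 ms.
B: γ = 53.0; τ_B = 13.2/53.00 = 0.2491 ms.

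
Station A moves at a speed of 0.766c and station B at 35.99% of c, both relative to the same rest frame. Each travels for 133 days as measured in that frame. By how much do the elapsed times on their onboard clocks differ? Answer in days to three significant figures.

A: γ = 1/√(1 − 0.766²) = 1/√0.4132 = 1.556; τ_A = 133/1.556 = 85.50 days.
B: β = 0.3599; γ = 1/√(1 − 0.3599²) = 1/√0.8705 = 1.072; τ_B = 133/1.072 = 124.1 days.

|τ_A − τ_B| = 38.6 days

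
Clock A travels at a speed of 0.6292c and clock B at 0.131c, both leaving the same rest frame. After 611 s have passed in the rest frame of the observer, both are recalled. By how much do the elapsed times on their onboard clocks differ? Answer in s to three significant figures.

A: γ = 1/√(1 − 0.6292²) = 1/√0.6041 = 1.287; τ_A = 611/1.287 = 474.9 s.
B: γ = 1/√(1 − 0.131²) = 1/√0.9828 = 1.009; τ_B = 611/1.009 = 605.7 s.

|τ_A − τ_B| = 131 s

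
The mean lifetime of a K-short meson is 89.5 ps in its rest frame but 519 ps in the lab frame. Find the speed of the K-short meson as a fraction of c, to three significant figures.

v = 0.985c

γ = Δt/τ₀ = 519/89.5 = 5.799
β = √(1 − 1/γ²) = √(1 − 0.02974) = √0.9703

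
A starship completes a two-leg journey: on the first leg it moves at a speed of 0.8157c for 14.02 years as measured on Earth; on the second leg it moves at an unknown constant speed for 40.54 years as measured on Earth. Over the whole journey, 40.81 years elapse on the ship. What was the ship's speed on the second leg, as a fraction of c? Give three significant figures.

Leg 1: γ = 1/√(1 − 0.8157²) = 1/√0.3346 = 1.729; τ_1 = 14.02/1.729 = 8.110 years.
Leg 2: speed unknown; τ_2 = 40.54/γ_2.
Total proper time: 8.110 + τ_2 = 40.81, so τ_2 = 40.81 − 8.110 = 32.70 years.
γ_2 = 40.54/32.70 = 1.240; β = √(1 − 1/γ²) = √0.3494.

β = 0.591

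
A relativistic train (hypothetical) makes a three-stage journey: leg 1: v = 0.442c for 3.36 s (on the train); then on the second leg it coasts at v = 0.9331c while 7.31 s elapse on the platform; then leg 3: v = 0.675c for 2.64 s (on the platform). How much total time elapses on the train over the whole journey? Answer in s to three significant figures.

Leg 1: 3.36 s is already measured on the train.
Leg 2: γ = 1/√(1 − 0.9331²) = 1/√0.1293 = 2.781; τ_2 = 7.31/2.781 = 2.629 s.
Leg 3: γ = 1/√(1 − 0.675²) = 1/√0.5444 = 1.355; τ_3 = 2.64/1.355 = 1.948 s.
Total: 3.360 + 2.629 + 1.948 s.

τ = 7.94 s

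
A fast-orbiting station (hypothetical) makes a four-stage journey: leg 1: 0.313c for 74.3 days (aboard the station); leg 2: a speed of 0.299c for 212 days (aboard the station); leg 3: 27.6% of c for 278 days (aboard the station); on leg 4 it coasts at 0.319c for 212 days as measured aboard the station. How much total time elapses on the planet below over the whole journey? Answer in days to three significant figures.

Δt = 813 days

Leg 1: γ = 1/√(1 − 0.313²) = 1/√0.9020 = 1.053; Δt_1 = 1.053 × 74.3 = 78.23 days.
Leg 2: γ = 1/√(1 − 0.299²) = 1/√0.9106 = 1.048; Δt_2 = 1.048 × 212 = 222.2 days.
Leg 3: β = 0.276; γ = 1/√(1 − 0.276²) = 1/√0.9238 = 1.040; Δt_3 = 1.040 × 278 = 289.2 days.
Leg 4: γ = 1/√(1 − 0.319²) = 1/√0.8982 = 1.055; Δt_4 = 1.055 × 212 = 223.7 days.
Total: 78.23 + 222.2 + 289.2 + 223.7 days.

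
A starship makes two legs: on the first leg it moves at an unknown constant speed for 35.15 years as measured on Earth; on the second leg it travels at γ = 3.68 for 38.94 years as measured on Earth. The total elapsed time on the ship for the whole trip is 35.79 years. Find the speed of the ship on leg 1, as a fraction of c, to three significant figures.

Leg 1: speed unknown; τ_1 = 35.15/γ_1.
Leg 2: γ = 3.68; τ_2 = 38.94/3.680 = 10.58 years.
Total proper time: τ_1 + 10.58 = 35.79, so τ_1 = 35.79 − 10.58 = 25.21 years.
γ_1 = 35.15/25.21 = 1.394; β = √(1 − 1/γ²) = √0.4857.

β = 0.697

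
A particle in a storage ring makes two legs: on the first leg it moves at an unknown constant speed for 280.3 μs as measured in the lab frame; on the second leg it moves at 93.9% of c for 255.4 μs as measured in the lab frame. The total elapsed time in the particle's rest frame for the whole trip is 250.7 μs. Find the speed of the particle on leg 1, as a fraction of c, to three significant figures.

Leg 1: speed unknown; τ_1 = 280.3/γ_1.
Leg 2: β = 0.939; γ = 1/√(1 − 0.939²) = 1/√0.1183 = 2.908; τ_2 = 255.4/2.908 = 87.84 μs.
Total proper time: τ_1 + 87.84 = 250.7, so τ_1 = 250.7 − 87.84 = 162.9 μs.
γ_1 = 280.3/162.9 = 1.721; β = √(1 − 1/γ²) = √0.6624.

β = 0.814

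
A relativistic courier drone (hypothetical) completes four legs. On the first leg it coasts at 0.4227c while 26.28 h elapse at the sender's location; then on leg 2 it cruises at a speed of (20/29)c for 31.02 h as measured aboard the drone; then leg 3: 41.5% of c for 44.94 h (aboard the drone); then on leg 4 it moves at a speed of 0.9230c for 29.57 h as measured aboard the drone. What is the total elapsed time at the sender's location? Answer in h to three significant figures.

Leg 1: 26.28 h is already measured at the sender's location.
Leg 2: γ = 1/√(1 − (20/29)²) = 29/21 ≈ 1.381; Δt_2 = 1.381 × 31.02 = 42.84 h.
Leg 3: β = 0.415; γ = 1/√(1 − 0.415²) = 1/√0.8278 = 1.099; Δt_3 = 1.099 × 44.94 = 49.39 h.
Leg 4: γ = 1/√(1 − 0.9230²) = 1/√0.1481 = 2.599; Δt_4 = 2.599 × 29.57 = 76.85 h.
Total: 26.28 + 42.84 + 49.39 + 76.85 h.

Δt = 195 h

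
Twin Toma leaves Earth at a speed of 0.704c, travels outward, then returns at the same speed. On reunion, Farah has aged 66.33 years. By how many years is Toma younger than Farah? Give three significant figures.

γ = 1/√(1 − 0.704²) = 1/√0.5044 = 1.408
Toma's elapsed proper time: τ = 66.33/1.408 = 47.11 years.
Age gap = Δt − τ = 66.33 − 47.11 years.

Δt − τ = 19.2 years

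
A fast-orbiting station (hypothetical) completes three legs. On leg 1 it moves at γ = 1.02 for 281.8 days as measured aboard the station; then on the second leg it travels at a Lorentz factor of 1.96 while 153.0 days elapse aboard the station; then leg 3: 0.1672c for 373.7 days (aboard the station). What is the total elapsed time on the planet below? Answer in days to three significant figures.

Δt = 966 days

Leg 1: γ = 1.02; Δt_1 = 1.020 × 281.8 = 287.4 days.
Leg 2: γ = 1.96; Δt_2 = 1.960 × 153.0 = 299.9 days.
Leg 3: γ = 1/√(1 − 0.1672²) = 1/√0.9720 = 1.014; Δt_3 = 1.014 × 373.7 = 379.0 days.
Total: 287.4 + 299.9 + 379.0 days.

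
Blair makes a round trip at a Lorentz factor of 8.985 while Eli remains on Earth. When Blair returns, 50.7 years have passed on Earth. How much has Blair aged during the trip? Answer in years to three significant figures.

γ = 8.985
Blair's clock measures proper time along the trip: τ = Δt/γ = 50.7/8.985 years.

τ = 5.64 years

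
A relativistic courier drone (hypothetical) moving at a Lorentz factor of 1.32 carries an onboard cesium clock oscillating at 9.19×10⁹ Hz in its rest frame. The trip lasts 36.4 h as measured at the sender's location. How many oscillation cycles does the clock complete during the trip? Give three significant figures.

N = 9.12×10¹⁴

γ = 1.32
The oscillator's own cycle count is N = f × τ where τ is the proper time aboard the drone. τ = Δt/γ = 36.4/1.320 = 27.58 h = 9.927×10⁴ s.
N = 9.19×10⁹ × 9.927×10⁴ = 9.123×10¹⁴.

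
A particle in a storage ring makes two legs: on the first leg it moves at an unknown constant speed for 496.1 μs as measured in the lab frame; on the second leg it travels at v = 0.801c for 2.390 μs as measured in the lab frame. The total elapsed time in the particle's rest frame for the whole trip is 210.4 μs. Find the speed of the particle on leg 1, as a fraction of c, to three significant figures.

β = 0.907

Leg 1: speed unknown; τ_1 = 496.1/γ_1.
Leg 2: γ = 1/√(1 − 0.801²) = 1/√0.3584 = 1.670; τ_2 = 2.390/1.670 = 1.431 μs.
Total proper time: τ_1 + 1.431 = 210.4, so τ_1 = 210.4 − 1.431 = 209.0 μs.
γ_1 = 496.1/209.0 = 2.374; β = √(1 − 1/γ²) = √0.8226.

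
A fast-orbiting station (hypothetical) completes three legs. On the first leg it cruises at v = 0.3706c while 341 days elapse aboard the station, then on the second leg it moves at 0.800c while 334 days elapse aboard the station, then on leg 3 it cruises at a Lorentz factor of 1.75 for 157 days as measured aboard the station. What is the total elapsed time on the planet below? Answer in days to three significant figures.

Leg 1: γ = 1/√(1 − 0.3706²) = 1/√0.8627 = 1.077; Δt_1 = 1.077 × 341 = 367.1 days.
Leg 2: γ = 1/√(1 − 0.800²) = 5/3 ≈ 1.667; Δt_2 = 1.667 × 334 = 556.7 days.
Leg 3: γ = 1.75; Δt_3 = 1.750 × 157 = 274.8 days.
Total: 367.1 + 556.7 + 274.8 days.

Δt = 1200 days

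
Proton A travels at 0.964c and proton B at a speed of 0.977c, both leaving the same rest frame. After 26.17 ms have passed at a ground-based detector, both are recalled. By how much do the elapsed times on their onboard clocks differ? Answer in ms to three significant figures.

|τ_A − τ_B| = 1.38 ms

A: γ = 1/√(1 − 0.964²) = 1/√0.07070 = 3.761; τ_A = 26.17/3.761 = 6.959 ms.
B: γ = 1/√(1 − 0.977²) = 1/√0.04547 = 4.690; τ_B = 26.17/4.690 = 5.580 ms.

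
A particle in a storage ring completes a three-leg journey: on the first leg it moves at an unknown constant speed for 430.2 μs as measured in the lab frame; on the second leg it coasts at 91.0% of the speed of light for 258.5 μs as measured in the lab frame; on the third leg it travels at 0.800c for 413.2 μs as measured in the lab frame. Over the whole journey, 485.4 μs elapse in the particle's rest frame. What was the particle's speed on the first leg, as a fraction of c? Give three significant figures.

β = 0.953

Leg 1: speed unknown; τ_1 = 430.2/γ_1.
Leg 2: β = 0.910; γ = 1/√(1 − 0.910²) = 1/√0.1719 = 2.412; τ_2 = 258.5/2.412 = 107.2 μs.
Leg 3: γ = 1/√(1 − 0.800²) = 5/3 ≈ 1.667; τ_3 = 413.2/1.667 = 247.9 μs.
Total proper time: τ_1 + 107.2 + 247.9 = 485.4, so τ_1 = 485.4 − 355.1 = 130.3 μs.
γ_1 = 430.2/130.3 = 3.302; β = √(1 − 1/γ²) = √0.9083.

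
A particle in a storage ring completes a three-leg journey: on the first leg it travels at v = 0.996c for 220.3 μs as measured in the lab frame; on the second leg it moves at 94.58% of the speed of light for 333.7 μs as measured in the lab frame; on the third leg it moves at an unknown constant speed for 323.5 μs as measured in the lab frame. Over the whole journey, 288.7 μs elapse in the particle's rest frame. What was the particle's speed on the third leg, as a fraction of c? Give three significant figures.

Leg 1: γ = 1/√(1 − 0.996²) = 1/√0.007984 = 11.19; τ_1 = 220.3/11.19 = 19.68 μs.
Leg 2: β = 0.9458; γ = 1/√(1 − 0.9458²) = 1/√0.1055 = 3.079; τ_2 = 333.7/3.079 = 108.4 μs.
Leg 3: speed unknown; τ_3 = 323.5/γ_3.
Total proper time: 19.68 + 108.4 + τ_3 = 288.7, so τ_3 = 288.7 − 128.1 = 160.6 μs.
γ_3 = 323.5/160.6 = 2.014; β = √(1 − 1/γ²) = √0.7534.

β = 0.868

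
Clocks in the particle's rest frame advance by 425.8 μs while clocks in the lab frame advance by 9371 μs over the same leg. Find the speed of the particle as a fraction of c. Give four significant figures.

v = 0.9990c

The proper time is measured in the particle's rest frame (both events occur at the particle's location); Δt is measured in the lab frame. γ = Δt/τ = 9371/425.8 = 22.01.
β = √(1 − 1/γ²) = √(1 − 0.002065) = √0.9979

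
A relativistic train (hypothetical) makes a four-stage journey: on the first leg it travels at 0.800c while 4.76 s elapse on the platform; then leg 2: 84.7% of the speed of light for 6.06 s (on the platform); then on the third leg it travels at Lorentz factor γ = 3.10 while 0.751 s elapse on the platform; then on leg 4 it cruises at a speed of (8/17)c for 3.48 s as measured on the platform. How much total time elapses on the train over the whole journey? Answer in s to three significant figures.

τ = 9.39 s

Leg 1: γ = 1/√(1 − 0.800²) = 5/3 ≈ 1.667; τ_1 = 4.76/1.667 = 2.856 s.
Leg 2: β = 0.847; γ = 1/√(1 − 0.847²) = 1/√0.2826 = 1.881; τ_2 = 6.06/1.881 = 3.221 s.
Leg 3: γ = 3.10; τ_3 = 0.751/3.100 = 0.2423 s.
Leg 4: γ = 1/√(1 − (8/17)²) = 17/15 ≈ 1.133; τ_4 = 3.48/1.133 = 3.071 s.
Total: 2.856 + 3.221 + 0.2423 + 3.071 s.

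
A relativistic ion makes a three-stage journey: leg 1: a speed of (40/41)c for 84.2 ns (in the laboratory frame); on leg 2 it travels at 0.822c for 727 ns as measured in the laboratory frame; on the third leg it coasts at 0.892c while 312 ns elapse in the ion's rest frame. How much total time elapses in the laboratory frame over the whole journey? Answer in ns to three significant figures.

Δt = 1500 ns

Leg 1: 84.2 ns is already measured in the laboratory frame.
Leg 2: 727 ns is already measured in the laboratory frame.
Leg 3: γ = 1/√(1 − 0.892²) = 1/√0.2043 = 2.212; Δt_3 = 2.212 × 312 = 690.2 ns.
Total: 84.20 + 727.0 + 690.2 ns.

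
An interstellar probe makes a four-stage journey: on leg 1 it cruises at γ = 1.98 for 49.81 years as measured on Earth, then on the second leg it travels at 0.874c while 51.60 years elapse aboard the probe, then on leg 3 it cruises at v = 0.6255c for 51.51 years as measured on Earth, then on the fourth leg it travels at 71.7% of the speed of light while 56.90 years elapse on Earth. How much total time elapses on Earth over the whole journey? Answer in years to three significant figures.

Δt = 264 years

Leg 1: 49.81 years is already measured on Earth.
Leg 2: γ = 1/√(1 − 0.874²) = 1/√0.2361 = 2.058; Δt_2 = 2.058 × 51.60 = 106.2 years.
Leg 3: 51.51 years is already measured on Earth.
Leg 4: 56.90 years is already measured on Earth.
Total: 49.81 + 106.2 + 51.51 + 56.90 years.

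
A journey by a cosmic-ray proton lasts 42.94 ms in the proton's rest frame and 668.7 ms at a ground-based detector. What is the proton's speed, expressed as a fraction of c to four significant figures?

v = 0.9979c

The proper time is measured in the proton's rest frame (both events occur at the proton's location); Δt is measured at a ground-based detector. γ = Δt/τ = 668.7/42.94 = 15.57.
β = √(1 − 1/γ²) = √(1 − 0.004123) = √0.9959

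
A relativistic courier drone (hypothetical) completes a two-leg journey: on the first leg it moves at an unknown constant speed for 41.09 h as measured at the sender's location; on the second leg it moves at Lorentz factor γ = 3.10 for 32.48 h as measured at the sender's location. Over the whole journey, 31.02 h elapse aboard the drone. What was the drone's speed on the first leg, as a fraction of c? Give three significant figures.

Leg 1: speed unknown; τ_1 = 41.09/γ_1.
Leg 2: γ = 3.10; τ_2 = 32.48/3.100 = 10.48 h.
Total proper time: τ_1 + 10.48 = 31.02, so τ_1 = 31.02 − 10.48 = 20.54 h.
γ_1 = 41.09/20.54 = 2.000; β = √(1 − 1/γ²) = √0.7501.

β = 0.866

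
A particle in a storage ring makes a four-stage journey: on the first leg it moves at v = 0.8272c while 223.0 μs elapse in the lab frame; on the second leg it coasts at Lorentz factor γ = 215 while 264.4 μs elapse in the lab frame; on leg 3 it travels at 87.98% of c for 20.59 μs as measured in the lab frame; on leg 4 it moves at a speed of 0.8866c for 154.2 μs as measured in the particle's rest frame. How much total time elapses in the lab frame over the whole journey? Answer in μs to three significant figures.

Leg 1: 223.0 μs is already measured in the lab frame.
Leg 2: 264.4 μs is already measured in the lab frame.
Leg 3: 20.59 μs is already measured in the lab frame.
Leg 4: γ = 1/√(1 − 0.8866²) = 1/√0.2139 = 2.162; Δt_4 = 2.162 × 154.2 = 333.4 μs.
Total: 223.0 + 264.4 + 20.59 + 333.4 μs.

Δt = 841 μs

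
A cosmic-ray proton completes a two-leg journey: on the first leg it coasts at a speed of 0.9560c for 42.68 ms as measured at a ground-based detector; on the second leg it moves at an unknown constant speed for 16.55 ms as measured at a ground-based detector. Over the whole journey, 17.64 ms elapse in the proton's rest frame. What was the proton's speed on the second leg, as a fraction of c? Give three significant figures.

Leg 1: γ = 1/√(1 − 0.9560²) = 1/√0.08606 = 3.409; τ_1 = 42.68/3.409 = 12.52 ms.
Leg 2: speed unknown; τ_2 = 16.55/γ_2.
Total proper time: 12.52 + τ_2 = 17.64, so τ_2 = 17.64 − 12.52 = 5.119 ms.
γ_2 = 16.55/5.119 = 3.233; β = √(1 − 1/γ²) = √0.9043.

β = 0.951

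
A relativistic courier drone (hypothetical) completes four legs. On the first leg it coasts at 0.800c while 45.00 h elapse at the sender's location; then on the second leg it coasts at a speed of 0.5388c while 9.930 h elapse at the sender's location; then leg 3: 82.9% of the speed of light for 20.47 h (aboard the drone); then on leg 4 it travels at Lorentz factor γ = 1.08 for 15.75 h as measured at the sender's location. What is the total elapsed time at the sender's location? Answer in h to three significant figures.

Leg 1: 45.00 h is already measured at the sender's location.
Leg 2: 9.930 h is already measured at the sender's location.
Leg 3: β = 0.829; γ = 1/√(1 − 0.829²) = 1/√0.3128 = 1.788; Δt_3 = 1.788 × 20.47 = 36.60 h.
Leg 4: 15.75 h is already measured at the sender's location.
Total: 45.00 + 9.930 + 36.60 + 15.75 h.

Δt = 107 h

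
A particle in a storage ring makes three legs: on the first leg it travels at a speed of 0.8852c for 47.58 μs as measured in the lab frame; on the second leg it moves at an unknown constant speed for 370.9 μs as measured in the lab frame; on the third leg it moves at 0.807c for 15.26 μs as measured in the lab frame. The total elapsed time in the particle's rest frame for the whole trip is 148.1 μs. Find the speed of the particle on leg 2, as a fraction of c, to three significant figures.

Leg 1: γ = 1/√(1 − 0.8852²) = 1/√0.2164 = 2.150; τ_1 = 47.58/2.150 = 22.13 μs.
Leg 2: speed unknown; τ_2 = 370.9/γ_2.
Leg 3: γ = 1/√(1 − 0.807²) = 1/√0.3488 = 1.693; τ_3 = 15.26/1.693 = 9.012 μs.
Total proper time: 22.13 + τ_2 + 9.012 = 148.1, so τ_2 = 148.1 − 31.15 = 117.0 μs.
γ_2 = 370.9/117.0 = 3.171; β = √(1 − 1/γ²) = √0.9006.

β = 0.949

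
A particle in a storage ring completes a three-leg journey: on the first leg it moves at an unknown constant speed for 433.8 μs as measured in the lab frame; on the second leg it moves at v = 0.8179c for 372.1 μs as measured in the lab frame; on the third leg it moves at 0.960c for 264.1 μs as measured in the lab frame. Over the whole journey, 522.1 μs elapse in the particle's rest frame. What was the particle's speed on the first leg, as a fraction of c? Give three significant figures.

β = 0.842

Leg 1: speed unknown; τ_1 = 433.8/γ_1.
Leg 2: γ = 1/√(1 − 0.8179²) = 1/√0.3310 = 1.738; τ_2 = 372.1/1.738 = 214.1 μs.
Leg 3: γ = 1/√(1 − 0.960²) = 25/7 ≈ 3.571; τ_3 = 264.1/3.571 = 73.95 μs.
Total proper time: τ_1 + 214.1 + 73.95 = 522.1, so τ_1 = 522.1 − 288.0 = 234.1 μs.
γ_1 = 433.8/234.1 = 1.853; β = √(1 − 1/γ²) = √0.7089.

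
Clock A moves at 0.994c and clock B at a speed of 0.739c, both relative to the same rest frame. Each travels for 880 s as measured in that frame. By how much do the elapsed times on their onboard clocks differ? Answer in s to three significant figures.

A: γ = 1/√(1 − 0.994²) = 1/√0.01196 = 9.142; τ_A = 880/9.142 = 96.25 s.
B: γ = 1/√(1 − 0.739²) = 1/√0.4539 = 1.484; τ_B = 880/1.484 = 592.9 s.

|τ_A − τ_B| = 497 s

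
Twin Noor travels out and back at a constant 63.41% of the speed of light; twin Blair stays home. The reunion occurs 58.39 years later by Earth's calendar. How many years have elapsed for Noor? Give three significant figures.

β = 0.6341; γ = 1/√(1 − 0.6341²) = 1/√0.5979 = 1.293
Noor's clock measures proper time along the trip: τ = Δt/γ = 58.39/1.293 years.

τ = 45.2 years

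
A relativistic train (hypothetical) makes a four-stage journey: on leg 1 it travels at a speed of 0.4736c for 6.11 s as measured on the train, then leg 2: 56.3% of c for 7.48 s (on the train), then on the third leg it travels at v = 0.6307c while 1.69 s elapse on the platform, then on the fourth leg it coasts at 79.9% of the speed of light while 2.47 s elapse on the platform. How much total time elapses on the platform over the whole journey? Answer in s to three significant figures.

Leg 1: γ = 1/√(1 − 0.4736²) = 1/√0.7757 = 1.135; Δt_1 = 1.135 × 6.11 = 6.937 s.
Leg 2: β = 0.563; γ = 1/√(1 − 0.563²) = 1/√0.6830 = 1.210; Δt_2 = 1.210 × 7.48 = 9.051 s.
Leg 3: 1.69 s is already measured on the platform.
Leg 4: 2.47 s is already measured on the platform.
Total: 6.937 + 9.051 + 1.690 + 2.470 s.

Δt = 20.1 s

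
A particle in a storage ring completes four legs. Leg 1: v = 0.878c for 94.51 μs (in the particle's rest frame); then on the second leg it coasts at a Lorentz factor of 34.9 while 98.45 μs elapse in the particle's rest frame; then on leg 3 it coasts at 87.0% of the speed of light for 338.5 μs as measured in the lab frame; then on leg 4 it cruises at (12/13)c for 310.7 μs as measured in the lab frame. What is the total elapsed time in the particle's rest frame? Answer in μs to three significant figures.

τ = 479 μs

Leg 1: 94.51 μs is already measured in the particle's rest frame.
Leg 2: 98.45 μs is already measured in the particle's rest frame.
Leg 3: β = 0.870; γ = 1/√(1 − 0.870²) = 1/√0.2431 = 2.028; τ_3 = 338.5/2.028 = 166.9 μs.
Leg 4: γ = 1/√(1 − (12/13)²) = 13/5 = 2.600; τ_4 = 310.7/2.600 = 119.5 μs.
Total: 94.51 + 98.45 + 166.9 + 119.5 μs.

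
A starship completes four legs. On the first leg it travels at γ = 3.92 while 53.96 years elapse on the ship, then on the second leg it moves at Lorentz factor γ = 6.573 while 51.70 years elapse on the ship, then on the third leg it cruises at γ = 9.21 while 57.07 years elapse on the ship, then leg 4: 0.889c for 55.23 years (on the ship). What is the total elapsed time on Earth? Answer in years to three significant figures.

Leg 1: γ = 3.92; Δt_1 = 3.920 × 53.96 = 211.5 years.
Leg 2: γ = 6.573; Δt_2 = 6.573 × 51.70 = 339.8 years.
Leg 3: γ = 9.21; Δt_3 = 9.210 × 57.07 = 525.6 years.
Leg 4: γ = 1/√(1 − 0.889²) = 1/√0.2097 = 2.184; Δt_4 = 2.184 × 55.23 = 120.6 years.
Total: 211.5 + 339.8 + 525.6 + 120.6 years.

Δt = 1200 years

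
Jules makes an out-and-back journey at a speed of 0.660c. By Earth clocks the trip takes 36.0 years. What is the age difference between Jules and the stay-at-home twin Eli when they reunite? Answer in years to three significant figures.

Δt − τ = 8.95 years

γ = 1/√(1 − 0.660²) = 1/√0.5644 = 1.331
Jules's elapsed proper time: τ = 36.0/1.331 = 27.05 years.
Age gap = Δt − τ = 36.0 − 27.05 years.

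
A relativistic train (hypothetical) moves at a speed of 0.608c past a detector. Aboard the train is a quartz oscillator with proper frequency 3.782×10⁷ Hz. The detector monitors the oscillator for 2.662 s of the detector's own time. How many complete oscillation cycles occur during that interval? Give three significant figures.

γ = 1/√(1 − 0.608²) = 1/√0.6303 = 1.260
During 2.662 s of lab time, the oscillator's proper time advances by τ = Δt/γ = 2.662/1.260 = 2.113 s = 2.113×10⁰ s.
N = f × τ = 3.782×10⁷ × 2.113×10⁰ = 7.993×10⁷.

N = 7.99×10⁷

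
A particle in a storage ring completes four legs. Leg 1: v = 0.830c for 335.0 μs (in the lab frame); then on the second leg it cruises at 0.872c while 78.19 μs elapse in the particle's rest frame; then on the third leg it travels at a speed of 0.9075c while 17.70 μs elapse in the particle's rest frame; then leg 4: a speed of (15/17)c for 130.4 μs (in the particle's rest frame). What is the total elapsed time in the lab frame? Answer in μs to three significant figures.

Leg 1: 335.0 μs is already measured in the lab frame.
Leg 2: γ = 1/√(1 − 0.872²) = 1/√0.2396 = 2.043; Δt_2 = 2.043 × 78.19 = 159.7 μs.
Leg 3: γ = 1/√(1 − 0.9075²) = 1/√0.1764 = 2.381; Δt_3 = 2.381 × 17.70 = 42.14 μs.
Leg 4: γ = 1/√(1 − (15/17)²) = 17/8 = 2.125; Δt_4 = 2.125 × 130.4 = 277.1 μs.
Total: 335.0 + 159.7 + 42.14 + 277.1 μs.

Δt = 814 μs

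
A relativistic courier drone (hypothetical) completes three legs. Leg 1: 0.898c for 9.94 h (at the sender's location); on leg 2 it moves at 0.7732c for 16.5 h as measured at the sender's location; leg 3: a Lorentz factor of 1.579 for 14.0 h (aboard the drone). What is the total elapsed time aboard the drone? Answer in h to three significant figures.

Leg 1: γ = 1/√(1 − 0.898²) = 1/√0.1936 = 2.273; τ_1 = 9.94/2.273 = 4.374 h.
Leg 2: γ = 1/√(1 − 0.7732²) = 1/√0.4022 = 1.577; τ_2 = 16.5/1.577 = 10.46 h.
Leg 3: 14.0 h is already measured aboard the drone.
Total: 4.374 + 10.46 + 14.00 h.

τ = 28.8 h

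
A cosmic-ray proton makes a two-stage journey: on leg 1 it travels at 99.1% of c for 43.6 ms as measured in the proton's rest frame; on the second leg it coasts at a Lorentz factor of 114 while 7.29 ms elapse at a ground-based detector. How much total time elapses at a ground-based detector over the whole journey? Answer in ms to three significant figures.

Leg 1: β = 0.991; γ = 1/√(1 − 0.991²) = 1/√0.01792 = 7.470; Δt_1 = 7.470 × 43.6 = 325.7 ms.
Leg 2: 7.29 ms is already measured at a ground-based detector.
Total: 325.7 + 7.290 ms.

Δt = 333 ms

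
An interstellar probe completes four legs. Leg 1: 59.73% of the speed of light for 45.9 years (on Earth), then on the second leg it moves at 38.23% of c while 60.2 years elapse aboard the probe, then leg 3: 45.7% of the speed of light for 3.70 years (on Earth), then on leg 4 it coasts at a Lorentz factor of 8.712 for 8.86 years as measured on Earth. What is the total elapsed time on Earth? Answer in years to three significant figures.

Δt = 124 years

Leg 1: 45.9 years is already measured on Earth.
Leg 2: β = 0.3823; γ = 1/√(1 − 0.3823²) = 1/√0.8538 = 1.082; Δt_2 = 1.082 × 60.2 = 65.15 years.
Leg 3: 3.70 years is already measured on Earth.
Leg 4: 8.86 years is already measured on Earth.
Total: 45.90 + 65.15 + 3.700 + 8.860 years.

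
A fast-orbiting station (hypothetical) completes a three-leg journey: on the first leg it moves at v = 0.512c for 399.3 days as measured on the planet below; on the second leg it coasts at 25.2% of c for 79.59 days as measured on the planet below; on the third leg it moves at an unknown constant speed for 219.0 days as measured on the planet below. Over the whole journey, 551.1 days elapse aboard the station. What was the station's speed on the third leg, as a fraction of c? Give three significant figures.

β = 0.801

Leg 1: γ = 1/√(1 − 0.512²) = 1/√0.7379 = 1.164; τ_1 = 399.3/1.164 = 343.0 days.
Leg 2: β = 0.252; γ = 1/√(1 − 0.252²) = 1/√0.9365 = 1.033; τ_2 = 79.59/1.033 = 77.02 days.
Leg 3: speed unknown; τ_3 = 219.0/γ_3.
Total proper time: 343.0 + 77.02 + τ_3 = 551.1, so τ_3 = 551.1 − 420.0 = 131.1 days.
γ_3 = 219.0/131.1 = 1.671; β = √(1 − 1/γ²) = √0.6417.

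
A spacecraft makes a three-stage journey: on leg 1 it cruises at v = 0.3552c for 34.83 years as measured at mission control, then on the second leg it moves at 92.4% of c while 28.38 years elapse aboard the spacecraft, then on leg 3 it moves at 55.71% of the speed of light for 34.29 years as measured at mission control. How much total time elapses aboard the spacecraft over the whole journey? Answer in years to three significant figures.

τ = 89.4 years

Leg 1: γ = 1/√(1 − 0.3552²) = 1/√0.8738 = 1.070; τ_1 = 34.83/1.070 = 32.56 years.
Leg 2: 28.38 years is already measured aboard the spacecraft.
Leg 3: β = 0.5571; γ = 1/√(1 − 0.5571²) = 1/√0.6896 = 1.204; τ_3 = 34.29/1.204 = 28.48 years.
Total: 32.56 + 28.38 + 28.48 years.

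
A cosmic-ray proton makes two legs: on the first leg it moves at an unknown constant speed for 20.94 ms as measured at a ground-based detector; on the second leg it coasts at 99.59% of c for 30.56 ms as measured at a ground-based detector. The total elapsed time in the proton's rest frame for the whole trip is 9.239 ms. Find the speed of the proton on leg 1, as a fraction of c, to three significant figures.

Leg 1: speed unknown; τ_1 = 20.94/γ_1.
Leg 2: β = 0.9959; γ = 1/√(1 − 0.9959²) = 1/√0.008183 = 11.05; τ_2 = 30.56/11.05 = 2.764 ms.
Total proper time: τ_1 + 2.764 = 9.239, so τ_1 = 9.239 − 2.764 = 6.475 ms.
γ_1 = 20.94/6.475 = 3.234; β = √(1 − 1/γ²) = √0.9044.

β = 0.951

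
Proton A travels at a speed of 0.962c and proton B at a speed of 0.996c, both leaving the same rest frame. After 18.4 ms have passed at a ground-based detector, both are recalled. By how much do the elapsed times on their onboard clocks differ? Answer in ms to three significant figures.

A: γ = 1/√(1 − 0.962²) = 1/√0.07456 = 3.662; τ_A = 18.4/3.662 = 5.024 ms.
B: γ = 1/√(1 − 0.996²) = 1/√0.007984 = 11.19; τ_B = 18.4/11.19 = 1.644 ms.

|τ_A − τ_B| = 3.38 ms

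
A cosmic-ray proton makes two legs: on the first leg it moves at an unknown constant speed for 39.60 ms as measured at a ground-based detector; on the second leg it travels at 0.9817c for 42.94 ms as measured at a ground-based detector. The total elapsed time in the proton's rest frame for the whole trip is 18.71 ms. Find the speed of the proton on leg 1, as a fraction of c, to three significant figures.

β = 0.964

Leg 1: speed unknown; τ_1 = 39.60/γ_1.
Leg 2: γ = 1/√(1 − 0.9817²) = 1/√0.03627 = 5.251; τ_2 = 42.94/5.251 = 8.177 ms.
Total proper time: τ_1 + 8.177 = 18.71, so τ_1 = 18.71 − 8.177 = 10.53 ms.
γ_1 = 39.60/10.53 = 3.760; β = √(1 − 1/γ²) = √0.9293.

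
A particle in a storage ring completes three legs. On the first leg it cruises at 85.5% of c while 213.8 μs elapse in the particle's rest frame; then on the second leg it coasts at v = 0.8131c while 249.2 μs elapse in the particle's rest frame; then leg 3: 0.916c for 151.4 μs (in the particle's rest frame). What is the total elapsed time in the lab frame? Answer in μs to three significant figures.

Δt = 1220 μs

Leg 1: β = 0.855; γ = 1/√(1 − 0.855²) = 1/√0.2690 = 1.928; Δt_1 = 1.928 × 213.8 = 412.2 μs.
Leg 2: γ = 1/√(1 − 0.8131²) = 1/√0.3389 = 1.718; Δt_2 = 1.718 × 249.2 = 428.1 μs.
Leg 3: γ = 1/√(1 − 0.916²) = 1/√0.1609 = 2.493; Δt_3 = 2.493 × 151.4 = 377.4 μs.
Total: 412.2 + 428.1 + 377.4 μs.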